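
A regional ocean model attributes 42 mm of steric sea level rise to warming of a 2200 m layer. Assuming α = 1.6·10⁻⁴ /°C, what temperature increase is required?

about 0.119 K

ΔT = Δh/(αH) = 0.042 / (1.6×10⁻⁴ × 2200) ≈ 0.1193 K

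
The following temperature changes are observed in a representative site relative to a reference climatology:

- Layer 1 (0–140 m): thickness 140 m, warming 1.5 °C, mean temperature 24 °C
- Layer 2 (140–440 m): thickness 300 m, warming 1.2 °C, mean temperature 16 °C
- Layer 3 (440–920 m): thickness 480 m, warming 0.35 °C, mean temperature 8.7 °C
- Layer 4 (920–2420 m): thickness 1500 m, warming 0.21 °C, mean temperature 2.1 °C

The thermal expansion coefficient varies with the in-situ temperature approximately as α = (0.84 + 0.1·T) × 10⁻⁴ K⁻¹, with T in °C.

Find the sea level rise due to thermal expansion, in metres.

Layer 1: α = (0.84 + 0.1×24)×10⁻⁴ = 3.24×10⁻⁴ K⁻¹
Layer 2: α = (0.84 + 0.1×16)×10⁻⁴ = 2.44×10⁻⁴ K⁻¹
Layer 3: α = (0.84 + 0.1×8.7)×10⁻⁴ = 1.71×10⁻⁴ K⁻¹
Layer 4: α = (0.84 + 0.1×2.1)×10⁻⁴ = 1.05×10⁻⁴ K⁻¹
Layer 1: 3.24×10⁻⁴ × 140 × 1.5 = 0.06804 m
2.44×10⁻⁴ × 300 × 1.2 = 0.08784 m
Layer 3: 480 × 0.35 × 1.71×10⁻⁴ = 0.028728 m
Layer 4: 1.05×10⁻⁴ × 1500 × 0.21 = 0.033075 m
Δh = 0.06804 + 0.08784 + 0.028728 + 0.033075 = 0.217683 m

0.218 m of thermosteric rise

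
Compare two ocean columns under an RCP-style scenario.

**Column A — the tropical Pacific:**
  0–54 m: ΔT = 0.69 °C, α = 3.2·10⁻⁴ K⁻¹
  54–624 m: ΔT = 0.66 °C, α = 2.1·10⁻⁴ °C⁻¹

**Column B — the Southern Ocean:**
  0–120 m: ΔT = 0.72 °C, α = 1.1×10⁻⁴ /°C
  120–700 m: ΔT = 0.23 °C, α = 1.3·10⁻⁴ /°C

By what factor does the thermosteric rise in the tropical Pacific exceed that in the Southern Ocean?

a factor of 3.4

A 0–54 m: 54 × 0.69 × 3.2×10⁻⁴ = 0.0119232 m
A 0.66 × 2.1×10⁻⁴ × 570 = 0.079002 m
A total: 0.0909252 m
B 1.1×10⁻⁴ × 120 × 0.72 = 0.009504 m
B 120–700 m: 1.3×10⁻⁴ × 580 × 0.23 = 0.017342 m
B total: 0.026846 m
Ratio: 0.0909252 / 0.026846 ≈ 3.387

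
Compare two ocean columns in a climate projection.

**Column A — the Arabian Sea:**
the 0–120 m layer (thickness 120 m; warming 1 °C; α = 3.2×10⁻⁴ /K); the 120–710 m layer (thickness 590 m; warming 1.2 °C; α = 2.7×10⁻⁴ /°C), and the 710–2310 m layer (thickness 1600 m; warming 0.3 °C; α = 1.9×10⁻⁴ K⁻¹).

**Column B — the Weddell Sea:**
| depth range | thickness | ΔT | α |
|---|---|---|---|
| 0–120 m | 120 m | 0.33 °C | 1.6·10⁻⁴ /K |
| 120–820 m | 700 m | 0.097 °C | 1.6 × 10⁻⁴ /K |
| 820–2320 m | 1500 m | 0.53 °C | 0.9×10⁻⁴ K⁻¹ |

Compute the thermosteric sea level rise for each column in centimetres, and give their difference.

A: 32 cm; B: 8.9 cm; difference 23 cm

A 3.2×10⁻⁴ × 120 × 1 = 0.03840 m
A 2.7×10⁻⁴ × 590 × 1.2 = 0.19116 m
A Layer 3: 1600 × 0.3 × 1.9×10⁻⁴ = 0.09120 m
A total: 0.32076 m
B 0–120 m: 0.33 × 120 × 1.6×10⁻⁴ = 0.006336 m
B 0.097 × 1.6×10⁻⁴ × 700 = 0.010864 m
B Layer 3: 1500 × 0.53 × 0.9×10⁻⁴ = 0.07155 m
B total: 0.08875 m
Difference: 0.32076 − 0.08875 = 0.23201 m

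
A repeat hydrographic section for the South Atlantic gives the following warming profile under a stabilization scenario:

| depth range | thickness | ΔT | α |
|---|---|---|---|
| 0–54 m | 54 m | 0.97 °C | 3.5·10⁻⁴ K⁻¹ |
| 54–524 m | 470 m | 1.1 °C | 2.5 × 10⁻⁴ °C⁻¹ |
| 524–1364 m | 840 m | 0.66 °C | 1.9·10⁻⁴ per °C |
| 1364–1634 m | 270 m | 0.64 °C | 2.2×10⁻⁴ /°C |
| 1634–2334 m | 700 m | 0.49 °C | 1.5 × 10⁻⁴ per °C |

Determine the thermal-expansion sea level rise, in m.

about 0.342 m

0–54 m: 0.97 × 3.5×10⁻⁴ × 54 = 0.018333 m
54–524 m: 1.1 × 470 × 2.5×10⁻⁴ = 0.12925 m
1.9×10⁻⁴ × 840 × 0.66 = 0.105336 m
1364–1634 m: 2.2×10⁻⁴ × 270 × 0.64 = 0.038016 m
Layer 5: 1.5×10⁻⁴ × 700 × 0.49 = 0.05145 m
Δh = 0.018333 + 0.12925 + 0.105336 + 0.038016 + 0.05145 = 0.342385 m ≈ 0.342 m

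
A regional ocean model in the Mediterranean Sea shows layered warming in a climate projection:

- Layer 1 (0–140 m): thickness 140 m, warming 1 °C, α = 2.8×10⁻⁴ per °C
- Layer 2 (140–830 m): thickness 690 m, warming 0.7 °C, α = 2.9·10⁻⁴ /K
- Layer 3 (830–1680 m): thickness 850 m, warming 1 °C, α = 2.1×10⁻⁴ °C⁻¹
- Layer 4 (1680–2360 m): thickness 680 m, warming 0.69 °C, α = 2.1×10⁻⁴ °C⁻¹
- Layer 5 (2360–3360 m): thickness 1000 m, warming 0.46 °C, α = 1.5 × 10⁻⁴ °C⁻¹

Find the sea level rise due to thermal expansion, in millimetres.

140 × 2.8×10⁻⁴ × 1 = 0.03920 m
0.7 × 690 × 2.9×10⁻⁴ = 0.14007 m
830–1680 m: 1 × 2.1×10⁻⁴ × 850 = 0.17850 m
2.1×10⁻⁴ × 680 × 0.69 = 0.098532 m
1000 × 0.46 × 1.5×10⁻⁴ = 0.06900 m
Δh = 0.03920 + 0.14007 + 0.17850 + 0.098532 + 0.06900 = 0.525302 m ≈ 525 mm

Δh = 525 mm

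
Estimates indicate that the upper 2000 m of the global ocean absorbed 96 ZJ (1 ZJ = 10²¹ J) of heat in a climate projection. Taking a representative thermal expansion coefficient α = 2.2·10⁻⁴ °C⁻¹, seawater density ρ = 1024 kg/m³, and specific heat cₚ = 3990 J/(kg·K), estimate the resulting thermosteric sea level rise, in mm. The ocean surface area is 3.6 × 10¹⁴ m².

14 mm of thermosteric rise

Per unit area: Q = 96×10²¹ / (3.6×10¹⁴) ≈ 2.667×10⁸ J/m²
Δh = αQ/(ρcₚ) = 2.2×10⁻⁴ × 2.667×10⁸ / (1024 × 3990) ≈ 0.014361 m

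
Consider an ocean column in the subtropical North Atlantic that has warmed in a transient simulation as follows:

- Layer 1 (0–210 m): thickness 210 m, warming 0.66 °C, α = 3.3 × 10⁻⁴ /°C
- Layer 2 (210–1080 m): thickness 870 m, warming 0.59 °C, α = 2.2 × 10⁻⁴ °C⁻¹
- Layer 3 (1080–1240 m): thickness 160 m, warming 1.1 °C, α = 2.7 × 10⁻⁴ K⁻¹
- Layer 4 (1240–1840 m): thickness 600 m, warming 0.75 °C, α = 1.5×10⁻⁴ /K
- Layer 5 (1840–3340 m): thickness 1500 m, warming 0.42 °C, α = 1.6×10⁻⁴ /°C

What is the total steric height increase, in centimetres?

37 cm

0–210 m: 0.66 × 3.3×10⁻⁴ × 210 = 0.045738 m
Layer 2: 2.2×10⁻⁴ × 0.59 × 870 = 0.112926 m
1080–1240 m: 160 × 1.1 × 2.7×10⁻⁴ = 0.04752 m
0.75 × 600 × 1.5×10⁻⁴ = 0.06750 m
1840–3340 m: 1.6×10⁻⁴ × 0.42 × 1500 = 0.10080 m
Δh = 0.045738 + 0.112926 + 0.04752 + 0.06750 + 0.10080 = 0.374484 m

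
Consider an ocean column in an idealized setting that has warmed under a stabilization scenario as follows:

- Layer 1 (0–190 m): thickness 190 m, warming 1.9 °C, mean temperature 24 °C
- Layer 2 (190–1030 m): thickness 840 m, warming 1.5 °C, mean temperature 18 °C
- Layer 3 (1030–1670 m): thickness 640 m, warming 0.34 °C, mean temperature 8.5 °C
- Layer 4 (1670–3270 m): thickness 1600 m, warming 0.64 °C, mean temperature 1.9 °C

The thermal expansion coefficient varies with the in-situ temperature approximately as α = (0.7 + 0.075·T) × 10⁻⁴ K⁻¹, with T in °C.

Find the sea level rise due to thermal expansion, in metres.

0.464 m of thermosteric rise

Layer 1: α = (0.7 + 0.075×24)×10⁻⁴ = 2.5×10⁻⁴ K⁻¹
Layer 2: α = (0.7 + 0.075×18)×10⁻⁴ = 2.05×10⁻⁴ K⁻¹
Layer 3: α = (0.7 + 0.075×8.5)×10⁻⁴ = 1.3375×10⁻⁴ K⁻¹
Layer 4: α = (0.7 + 0.075×1.9)×10⁻⁴ = 0.8425×10⁻⁴ K⁻¹
Layer 1: 190 × 2.5×10⁻⁴ × 1.9 = 0.09025 m
Layer 2: 840 × 1.5 × 2.05×10⁻⁴ = 0.25830 m
1030–1670 m: 1.3375×10⁻⁴ × 0.34 × 640 = 0.029104 m
1670–3270 m: 0.8425×10⁻⁴ × 1600 × 0.64 = 0.086272 m
Δh = 0.09025 + 0.25830 + 0.029104 + 0.086272 = 0.463926 m ≈ 0.464 m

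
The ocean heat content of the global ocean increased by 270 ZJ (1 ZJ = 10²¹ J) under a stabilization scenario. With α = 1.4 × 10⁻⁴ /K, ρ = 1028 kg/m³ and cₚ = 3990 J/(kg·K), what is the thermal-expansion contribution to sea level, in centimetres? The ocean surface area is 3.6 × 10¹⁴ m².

Per unit area: Q = 270×10²¹ / (3.6×10¹⁴) = 7.5×10⁸ J/m²
Δh = αQ/(ρcₚ) = 1.4×10⁻⁴ × 7.5×10⁸ / (1028 × 3990) ≈ 0.025599 m

2.56 cm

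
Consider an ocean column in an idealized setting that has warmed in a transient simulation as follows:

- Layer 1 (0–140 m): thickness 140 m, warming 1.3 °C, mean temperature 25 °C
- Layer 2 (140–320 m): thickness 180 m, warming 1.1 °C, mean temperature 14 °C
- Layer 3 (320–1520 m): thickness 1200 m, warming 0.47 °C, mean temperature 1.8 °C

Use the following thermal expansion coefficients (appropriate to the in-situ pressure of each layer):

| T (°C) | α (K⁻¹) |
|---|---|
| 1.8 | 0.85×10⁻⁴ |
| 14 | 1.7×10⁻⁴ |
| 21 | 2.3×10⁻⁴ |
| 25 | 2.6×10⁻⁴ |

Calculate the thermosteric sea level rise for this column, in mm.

130 mm

Layer 1 at 25 °C → α = 2.6×10⁻⁴ K⁻¹
Layer 2 at 14 °C → α = 1.7×10⁻⁴ K⁻¹
Layer 3 at 1.8 °C → α = 0.85×10⁻⁴ K⁻¹
Layer 1: 1.3 × 2.6×10⁻⁴ × 140 = 0.04732 m
140–320 m: 1.1 × 1.7×10⁻⁴ × 180 = 0.03366 m
320–1520 m: 0.47 × 0.85×10⁻⁴ × 1200 = 0.04794 m
Δh = 0.04732 + 0.03366 + 0.04794 = 0.12892 m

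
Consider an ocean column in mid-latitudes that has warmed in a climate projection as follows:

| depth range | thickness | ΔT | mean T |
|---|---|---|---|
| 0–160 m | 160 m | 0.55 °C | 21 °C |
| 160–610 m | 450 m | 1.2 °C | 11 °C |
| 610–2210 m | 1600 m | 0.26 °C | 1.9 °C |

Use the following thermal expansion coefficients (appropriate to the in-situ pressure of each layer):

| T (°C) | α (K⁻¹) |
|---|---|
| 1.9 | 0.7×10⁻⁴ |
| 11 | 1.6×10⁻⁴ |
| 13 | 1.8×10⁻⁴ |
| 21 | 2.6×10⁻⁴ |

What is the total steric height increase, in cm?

Layer 1 at 21 °C → α = 2.6×10⁻⁴ K⁻¹
Layer 2 at 11 °C → α = 1.6×10⁻⁴ K⁻¹
Layer 3 at 1.9 °C → α = 0.7×10⁻⁴ K⁻¹
160 × 2.6×10⁻⁴ × 0.55 = 0.02288 m
1.2 × 1.6×10⁻⁴ × 450 = 0.08640 m
Layer 3: 0.7×10⁻⁴ × 0.26 × 1600 = 0.02912 m
Δh = 0.02288 + 0.08640 + 0.02912 = 0.13840 m

Δh ≈ 13.8 cm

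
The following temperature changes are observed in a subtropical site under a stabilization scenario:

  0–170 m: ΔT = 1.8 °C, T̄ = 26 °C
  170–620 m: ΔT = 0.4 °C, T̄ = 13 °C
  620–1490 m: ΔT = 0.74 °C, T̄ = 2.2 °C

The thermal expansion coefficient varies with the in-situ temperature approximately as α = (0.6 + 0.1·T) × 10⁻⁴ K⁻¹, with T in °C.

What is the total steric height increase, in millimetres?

Layer 1: α = (0.6 + 0.1×26)×10⁻⁴ = 3.2×10⁻⁴ K⁻¹
Layer 2: α = (0.6 + 0.1×13)×10⁻⁴ = 1.9×10⁻⁴ K⁻¹
Layer 3: α = (0.6 + 0.1×2.2)×10⁻⁴ = 0.82×10⁻⁴ K⁻¹
170 × 3.2×10⁻⁴ × 1.8 = 0.09792 m
0.4 × 1.9×10⁻⁴ × 450 = 0.03420 m
Layer 3: 870 × 0.74 × 0.82×10⁻⁴ = 0.0527916 m
Δh = 0.09792 + 0.03420 + 0.0527916 = 0.1849116 m

185 mm of thermosteric rise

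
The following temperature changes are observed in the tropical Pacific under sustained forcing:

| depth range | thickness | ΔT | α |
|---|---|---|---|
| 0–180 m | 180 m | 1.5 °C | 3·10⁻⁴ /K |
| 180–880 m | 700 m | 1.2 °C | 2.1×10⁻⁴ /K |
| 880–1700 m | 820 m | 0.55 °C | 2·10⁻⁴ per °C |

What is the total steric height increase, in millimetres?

0–180 m: 1.5 × 3×10⁻⁴ × 180 = 0.08100 m
180–880 m: 2.1×10⁻⁴ × 700 × 1.2 = 0.17640 m
820 × 0.55 × 2×10⁻⁴ = 0.09020 m
Δh = 0.08100 + 0.17640 + 0.09020 = 0.34760 m

about 348 mm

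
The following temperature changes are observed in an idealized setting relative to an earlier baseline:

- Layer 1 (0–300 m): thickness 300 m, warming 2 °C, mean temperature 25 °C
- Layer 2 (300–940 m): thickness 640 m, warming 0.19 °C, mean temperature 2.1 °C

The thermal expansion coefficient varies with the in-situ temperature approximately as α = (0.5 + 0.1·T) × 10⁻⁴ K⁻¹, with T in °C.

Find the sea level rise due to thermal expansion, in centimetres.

Layer 1: α = (0.5 + 0.1×25)×10⁻⁴ = 3×10⁻⁴ K⁻¹
Layer 2: α = (0.5 + 0.1×2.1)×10⁻⁴ = 0.71×10⁻⁴ K⁻¹
3×10⁻⁴ × 300 × 2 = 0.18000 m
0.71×10⁻⁴ × 640 × 0.19 = 0.0086336 m
Δh = 0.18000 + 0.0086336 = 0.1886336 m

Δh ≈ 18.9 cm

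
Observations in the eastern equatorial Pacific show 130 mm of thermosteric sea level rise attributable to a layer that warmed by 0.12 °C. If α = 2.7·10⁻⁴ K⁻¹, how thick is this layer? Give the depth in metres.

H = Δh/(αΔT) = 0.13 / (2.7×10⁻⁴ × 0.12) ≈ 4012 m

4010 m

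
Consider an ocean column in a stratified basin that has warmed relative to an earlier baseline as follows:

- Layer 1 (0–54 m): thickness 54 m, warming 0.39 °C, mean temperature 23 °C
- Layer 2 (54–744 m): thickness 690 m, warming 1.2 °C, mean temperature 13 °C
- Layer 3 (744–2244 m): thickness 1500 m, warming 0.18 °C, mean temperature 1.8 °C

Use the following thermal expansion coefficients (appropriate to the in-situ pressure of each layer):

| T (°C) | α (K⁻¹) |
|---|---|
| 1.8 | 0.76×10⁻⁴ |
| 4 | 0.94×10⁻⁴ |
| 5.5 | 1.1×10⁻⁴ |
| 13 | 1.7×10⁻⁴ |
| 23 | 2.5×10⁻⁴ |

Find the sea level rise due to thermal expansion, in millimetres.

167 mm

Layer 1 at 23 °C → α = 2.5×10⁻⁴ K⁻¹
Layer 2 at 13 °C → α = 1.7×10⁻⁴ K⁻¹
Layer 3 at 1.8 °C → α = 0.76×10⁻⁴ K⁻¹
54 × 0.39 × 2.5×10⁻⁴ = 0.005265 m
54–744 m: 1.2 × 690 × 1.7×10⁻⁴ = 0.14076 m
0.18 × 1500 × 0.76×10⁻⁴ = 0.02052 m
Δh = 0.005265 + 0.14076 + 0.02052 = 0.166545 m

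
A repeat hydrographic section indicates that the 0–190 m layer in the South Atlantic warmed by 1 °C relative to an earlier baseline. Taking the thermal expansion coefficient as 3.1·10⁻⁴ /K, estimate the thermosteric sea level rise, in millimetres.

Δh = αΔT·H = 3.1×10⁻⁴ × 1 × 190 = 0.05890 m

Δh ≈ 59 mm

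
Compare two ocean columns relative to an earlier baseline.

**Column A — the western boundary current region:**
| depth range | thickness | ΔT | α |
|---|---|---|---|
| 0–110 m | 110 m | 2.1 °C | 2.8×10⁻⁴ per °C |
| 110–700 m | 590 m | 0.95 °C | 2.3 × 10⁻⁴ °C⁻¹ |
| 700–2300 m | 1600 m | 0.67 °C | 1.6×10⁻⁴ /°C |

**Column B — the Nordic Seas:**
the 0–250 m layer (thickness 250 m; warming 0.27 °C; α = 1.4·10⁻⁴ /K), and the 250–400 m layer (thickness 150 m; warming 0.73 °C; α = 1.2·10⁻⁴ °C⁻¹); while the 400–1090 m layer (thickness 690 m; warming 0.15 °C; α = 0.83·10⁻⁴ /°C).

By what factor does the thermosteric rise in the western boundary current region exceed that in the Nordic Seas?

A Layer 1: 2.1 × 2.8×10⁻⁴ × 110 = 0.06468 m
A Layer 2: 0.95 × 2.3×10⁻⁴ × 590 = 0.128915 m
A 700–2300 m: 0.67 × 1.6×10⁻⁴ × 1600 = 0.17152 m
A total: 0.365115 m
B Layer 1: 0.27 × 250 × 1.4×10⁻⁴ = 0.00945 m
B 250–400 m: 0.73 × 150 × 1.2×10⁻⁴ = 0.01314 m
B Layer 3: 0.15 × 0.83×10⁻⁴ × 690 = 0.0085905 m
B total: 0.0311805 m
Ratio: 0.365115 / 0.0311805 ≈ 11.71

12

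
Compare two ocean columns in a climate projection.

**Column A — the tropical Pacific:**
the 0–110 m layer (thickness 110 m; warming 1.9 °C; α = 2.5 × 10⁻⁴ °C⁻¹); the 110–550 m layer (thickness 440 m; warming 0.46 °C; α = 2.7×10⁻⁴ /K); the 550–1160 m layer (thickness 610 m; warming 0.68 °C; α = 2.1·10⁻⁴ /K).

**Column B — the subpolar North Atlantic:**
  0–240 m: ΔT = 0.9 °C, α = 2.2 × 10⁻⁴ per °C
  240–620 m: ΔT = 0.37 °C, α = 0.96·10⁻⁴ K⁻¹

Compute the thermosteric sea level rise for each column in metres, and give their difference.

A Layer 1: 2.5×10⁻⁴ × 110 × 1.9 = 0.05225 m
A 110–550 m: 0.46 × 2.7×10⁻⁴ × 440 = 0.054648 m
A 550–1160 m: 0.68 × 2.1×10⁻⁴ × 610 = 0.087108 m
A total: 0.194006 m
B 0–240 m: 240 × 0.9 × 2.2×10⁻⁴ = 0.04752 m
B 240–620 m: 380 × 0.96×10⁻⁴ × 0.37 = 0.0134976 m
B total: 0.0610176 m
Difference: 0.194006 − 0.0610176 = 0.1329884 m

A: 0.194 m; B: 0.0610 m; difference 0.133 m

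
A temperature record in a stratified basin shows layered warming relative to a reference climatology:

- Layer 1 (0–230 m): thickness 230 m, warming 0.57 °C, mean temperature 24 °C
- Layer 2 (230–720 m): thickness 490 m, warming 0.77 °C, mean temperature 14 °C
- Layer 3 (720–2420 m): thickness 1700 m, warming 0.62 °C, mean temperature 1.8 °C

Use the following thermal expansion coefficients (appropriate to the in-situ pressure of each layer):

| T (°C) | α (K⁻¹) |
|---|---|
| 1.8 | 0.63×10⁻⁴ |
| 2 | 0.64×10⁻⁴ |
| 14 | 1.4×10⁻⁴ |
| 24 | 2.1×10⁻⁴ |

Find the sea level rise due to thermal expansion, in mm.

Layer 1 at 24 °C → α = 2.1×10⁻⁴ K⁻¹
Layer 2 at 14 °C → α = 1.4×10⁻⁴ K⁻¹
Layer 3 at 1.8 °C → α = 0.63×10⁻⁴ K⁻¹
Layer 1: 2.1×10⁻⁴ × 230 × 0.57 = 0.027531 m
490 × 1.4×10⁻⁴ × 0.77 = 0.052822 m
Layer 3: 0.62 × 0.63×10⁻⁴ × 1700 = 0.066402 m
Δh = 0.027531 + 0.052822 + 0.066402 = 0.146755 m ≈ 147 mm

about 147 mm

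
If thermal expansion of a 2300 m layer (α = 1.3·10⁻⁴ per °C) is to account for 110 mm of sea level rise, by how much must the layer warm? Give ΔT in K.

ΔT = Δh/(αH) = 0.11 / (1.3×10⁻⁴ × 2300) ≈ 0.3679 K

ΔT ≈ 0.368 K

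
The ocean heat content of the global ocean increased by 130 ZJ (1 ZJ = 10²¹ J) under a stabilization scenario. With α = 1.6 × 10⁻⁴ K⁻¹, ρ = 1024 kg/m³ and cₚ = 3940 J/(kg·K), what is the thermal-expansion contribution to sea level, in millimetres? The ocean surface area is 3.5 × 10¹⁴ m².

Per unit area: Q = 130×10²¹ / (3.5×10¹⁴) ≈ 3.714×10⁸ J/m²
Δh = αQ/(ρcₚ) = 1.6×10⁻⁴ × 3.714×10⁸ / (1024 × 3940) ≈ 0.014729 m

Δh ≈ 14.7 mm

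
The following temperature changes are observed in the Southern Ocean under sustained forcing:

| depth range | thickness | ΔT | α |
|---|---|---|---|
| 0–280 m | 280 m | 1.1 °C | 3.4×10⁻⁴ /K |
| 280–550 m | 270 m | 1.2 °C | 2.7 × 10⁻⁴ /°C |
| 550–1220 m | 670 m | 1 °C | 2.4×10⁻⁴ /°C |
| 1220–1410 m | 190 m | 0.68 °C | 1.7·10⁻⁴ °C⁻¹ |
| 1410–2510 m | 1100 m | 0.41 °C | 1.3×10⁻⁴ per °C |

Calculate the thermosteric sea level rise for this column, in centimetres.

Δh = 43 cm

Layer 1: 1.1 × 3.4×10⁻⁴ × 280 = 0.10472 m
280–550 m: 1.2 × 2.7×10⁻⁴ × 270 = 0.08748 m
550–1220 m: 670 × 1 × 2.4×10⁻⁴ = 0.16080 m
1220–1410 m: 190 × 0.68 × 1.7×10⁻⁴ = 0.021964 m
0.41 × 1.3×10⁻⁴ × 1100 = 0.05863 m
Δh = 0.10472 + 0.08748 + 0.16080 + 0.021964 + 0.05863 = 0.433594 m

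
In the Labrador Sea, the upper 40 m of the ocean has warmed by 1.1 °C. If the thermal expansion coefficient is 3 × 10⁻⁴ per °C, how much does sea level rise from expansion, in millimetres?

Δh = αΔT·H = 3×10⁻⁴ × 1.1 × 40 = 0.01320 m

Δh ≈ 13 mm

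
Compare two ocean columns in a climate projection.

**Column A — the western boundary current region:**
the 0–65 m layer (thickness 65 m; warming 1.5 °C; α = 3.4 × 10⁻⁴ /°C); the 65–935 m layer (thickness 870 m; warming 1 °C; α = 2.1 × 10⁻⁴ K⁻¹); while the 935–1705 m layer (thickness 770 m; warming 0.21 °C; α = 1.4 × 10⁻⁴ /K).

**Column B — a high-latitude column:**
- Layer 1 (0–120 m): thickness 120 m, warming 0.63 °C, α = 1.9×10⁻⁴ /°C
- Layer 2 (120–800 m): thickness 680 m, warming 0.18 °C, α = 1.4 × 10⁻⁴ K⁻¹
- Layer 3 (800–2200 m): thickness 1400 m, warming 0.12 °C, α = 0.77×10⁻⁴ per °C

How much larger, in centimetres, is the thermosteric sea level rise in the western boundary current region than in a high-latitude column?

A Layer 1: 3.4×10⁻⁴ × 65 × 1.5 = 0.03315 m
A 1 × 2.1×10⁻⁴ × 870 = 0.18270 m
A Layer 3: 770 × 0.21 × 1.4×10⁻⁴ = 0.022638 m
A total: 0.238488 m
B 0.63 × 120 × 1.9×10⁻⁴ = 0.014364 m
B 0.18 × 680 × 1.4×10⁻⁴ = 0.017136 m
B 800–2200 m: 0.12 × 1400 × 0.77×10⁻⁴ = 0.012936 m
B total: 0.044436 m
Difference: 0.238488 − 0.044436 = 0.194052 m

19 cm larger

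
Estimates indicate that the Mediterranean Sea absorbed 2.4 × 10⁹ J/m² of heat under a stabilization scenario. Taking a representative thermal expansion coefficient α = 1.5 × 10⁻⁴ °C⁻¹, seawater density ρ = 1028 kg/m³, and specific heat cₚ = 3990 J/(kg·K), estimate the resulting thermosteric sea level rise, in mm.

87.8 mm

Δh = αQ/(ρcₚ) = 1.5×10⁻⁴ × 2.4×10⁹ / (1028 × 3990) ≈ 0.087768 m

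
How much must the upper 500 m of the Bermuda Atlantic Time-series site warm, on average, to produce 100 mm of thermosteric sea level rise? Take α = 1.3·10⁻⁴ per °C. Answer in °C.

ΔT = Δh/(αH) = 0.1 / (1.3×10⁻⁴ × 500) ≈ 1.538 °C

1.54 °C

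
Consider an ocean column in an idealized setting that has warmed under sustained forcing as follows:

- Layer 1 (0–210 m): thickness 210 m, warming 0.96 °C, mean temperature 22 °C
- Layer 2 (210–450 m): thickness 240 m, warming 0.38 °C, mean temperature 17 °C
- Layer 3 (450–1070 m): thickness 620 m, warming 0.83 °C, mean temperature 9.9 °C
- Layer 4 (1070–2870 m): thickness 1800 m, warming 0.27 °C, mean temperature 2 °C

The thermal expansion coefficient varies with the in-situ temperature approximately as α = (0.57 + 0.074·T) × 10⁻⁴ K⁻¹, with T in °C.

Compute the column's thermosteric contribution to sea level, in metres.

about 0.16 m

Layer 1: α = (0.57 + 0.074×22)×10⁻⁴ = 2.198×10⁻⁴ K⁻¹
Layer 2: α = (0.57 + 0.074×17)×10⁻⁴ = 1.828×10⁻⁴ K⁻¹
Layer 3: α = (0.57 + 0.074×9.9)×10⁻⁴ = 1.3026×10⁻⁴ K⁻¹
Layer 4: α = (0.57 + 0.074×2)×10⁻⁴ = 0.718×10⁻⁴ K⁻¹
Layer 1: 0.96 × 210 × 2.198×10⁻⁴ = 0.04431168 m
Layer 2: 0.38 × 1.828×10⁻⁴ × 240 = 0.01667136 m
450–1070 m: 0.83 × 620 × 1.3026×10⁻⁴ = 0.067031796 m
1070–2870 m: 1800 × 0.27 × 0.718×10⁻⁴ = 0.0348948 m
Δh = 0.04431168 + 0.01667136 + 0.067031796 + 0.0348948 = 0.162909636 m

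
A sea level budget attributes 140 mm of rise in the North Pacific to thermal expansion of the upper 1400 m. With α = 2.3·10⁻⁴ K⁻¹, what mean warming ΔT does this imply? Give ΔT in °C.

about 0.43 °C

ΔT = Δh/(αH) = 0.14 / (2.3×10⁻⁴ × 1400) ≈ 0.4348 °C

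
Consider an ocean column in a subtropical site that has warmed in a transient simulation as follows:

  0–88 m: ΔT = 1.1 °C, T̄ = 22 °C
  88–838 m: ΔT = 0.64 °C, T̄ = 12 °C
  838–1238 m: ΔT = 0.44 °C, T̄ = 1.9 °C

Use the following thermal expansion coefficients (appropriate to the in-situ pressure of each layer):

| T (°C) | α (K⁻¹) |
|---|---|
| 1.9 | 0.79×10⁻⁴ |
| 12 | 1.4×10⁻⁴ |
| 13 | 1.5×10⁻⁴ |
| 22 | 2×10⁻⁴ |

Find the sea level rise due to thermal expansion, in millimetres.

about 100 mm

Layer 1 at 22 °C → α = 2×10⁻⁴ K⁻¹
Layer 2 at 12 °C → α = 1.4×10⁻⁴ K⁻¹
Layer 3 at 1.9 °C → α = 0.79×10⁻⁴ K⁻¹
Layer 1: 88 × 1.1 × 2×10⁻⁴ = 0.01936 m
Layer 2: 0.64 × 1.4×10⁻⁴ × 750 = 0.06720 m
0.44 × 0.79×10⁻⁴ × 400 = 0.013904 m
Δh = 0.01936 + 0.06720 + 0.013904 = 0.100464 m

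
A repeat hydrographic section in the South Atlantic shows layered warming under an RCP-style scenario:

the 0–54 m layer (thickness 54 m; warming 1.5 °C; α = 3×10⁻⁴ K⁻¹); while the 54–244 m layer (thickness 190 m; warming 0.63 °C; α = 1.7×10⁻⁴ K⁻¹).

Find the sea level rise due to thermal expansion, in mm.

0–54 m: 1.5 × 3×10⁻⁴ × 54 = 0.02430 m
1.7×10⁻⁴ × 0.63 × 190 = 0.020349 m
Δh = 0.02430 + 0.020349 = 0.044649 m

about 44.6 mm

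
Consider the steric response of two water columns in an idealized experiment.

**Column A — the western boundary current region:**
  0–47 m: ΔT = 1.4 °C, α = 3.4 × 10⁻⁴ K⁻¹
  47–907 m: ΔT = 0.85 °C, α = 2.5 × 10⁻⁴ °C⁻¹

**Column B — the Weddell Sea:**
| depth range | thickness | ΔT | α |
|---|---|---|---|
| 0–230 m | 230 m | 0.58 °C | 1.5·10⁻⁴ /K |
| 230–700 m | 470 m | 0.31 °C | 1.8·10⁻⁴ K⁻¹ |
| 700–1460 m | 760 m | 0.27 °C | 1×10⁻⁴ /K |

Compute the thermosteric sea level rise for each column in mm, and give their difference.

Δh_A ≈ 210 mm, Δh_B ≈ 67 mm; difference ≈ 140 mm

A Layer 1: 1.4 × 3.4×10⁻⁴ × 47 = 0.022372 m
A Layer 2: 860 × 2.5×10⁻⁴ × 0.85 = 0.18275 m
A total: 0.205122 m
B 1.5×10⁻⁴ × 230 × 0.58 = 0.02001 m
B 1.8×10⁻⁴ × 470 × 0.31 = 0.026226 m
B 0.27 × 1×10⁻⁴ × 760 = 0.02052 m
B total: 0.066756 m
Difference: 0.205122 − 0.066756 = 0.138366 m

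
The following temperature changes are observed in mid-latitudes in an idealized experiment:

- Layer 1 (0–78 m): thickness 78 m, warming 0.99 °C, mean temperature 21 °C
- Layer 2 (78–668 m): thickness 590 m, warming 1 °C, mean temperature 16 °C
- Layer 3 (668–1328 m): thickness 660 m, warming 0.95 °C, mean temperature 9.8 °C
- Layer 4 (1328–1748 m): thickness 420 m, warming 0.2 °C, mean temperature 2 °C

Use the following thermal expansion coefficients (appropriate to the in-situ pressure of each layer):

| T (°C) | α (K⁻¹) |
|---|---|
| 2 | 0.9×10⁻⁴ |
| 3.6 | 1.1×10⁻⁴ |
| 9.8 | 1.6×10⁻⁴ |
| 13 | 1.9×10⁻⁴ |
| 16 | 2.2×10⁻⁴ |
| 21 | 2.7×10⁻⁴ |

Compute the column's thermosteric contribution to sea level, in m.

0.259 m

Layer 1 at 21 °C → α = 2.7×10⁻⁴ K⁻¹
Layer 2 at 16 °C → α = 2.2×10⁻⁴ K⁻¹
Layer 3 at 9.8 °C → α = 1.6×10⁻⁴ K⁻¹
Layer 4 at 2 °C → α = 0.9×10⁻⁴ K⁻¹
0–78 m: 0.99 × 78 × 2.7×10⁻⁴ = 0.0208494 m
Layer 2: 2.2×10⁻⁴ × 590 × 1 = 0.12980 m
668–1328 m: 1.6×10⁻⁴ × 0.95 × 660 = 0.10032 m
1328–1748 m: 420 × 0.2 × 0.9×10⁻⁴ = 0.00756 m
Δh = 0.0208494 + 0.12980 + 0.10032 + 0.00756 = 0.2585294 m ≈ 0.259 m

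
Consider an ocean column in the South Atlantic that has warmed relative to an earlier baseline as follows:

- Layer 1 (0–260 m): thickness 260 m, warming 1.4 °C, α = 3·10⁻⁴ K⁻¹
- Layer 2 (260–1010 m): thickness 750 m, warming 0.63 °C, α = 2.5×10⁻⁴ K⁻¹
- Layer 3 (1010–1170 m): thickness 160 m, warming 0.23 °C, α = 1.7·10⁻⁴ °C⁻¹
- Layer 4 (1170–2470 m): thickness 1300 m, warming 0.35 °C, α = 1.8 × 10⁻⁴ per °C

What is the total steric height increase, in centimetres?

Δh ≈ 31.5 cm

1.4 × 3×10⁻⁴ × 260 = 0.10920 m
Layer 2: 750 × 0.63 × 2.5×10⁻⁴ = 0.118125 m
160 × 0.23 × 1.7×10⁻⁴ = 0.006256 m
Layer 4: 1300 × 1.8×10⁻⁴ × 0.35 = 0.08190 m
Δh = 0.10920 + 0.118125 + 0.006256 + 0.08190 = 0.315481 m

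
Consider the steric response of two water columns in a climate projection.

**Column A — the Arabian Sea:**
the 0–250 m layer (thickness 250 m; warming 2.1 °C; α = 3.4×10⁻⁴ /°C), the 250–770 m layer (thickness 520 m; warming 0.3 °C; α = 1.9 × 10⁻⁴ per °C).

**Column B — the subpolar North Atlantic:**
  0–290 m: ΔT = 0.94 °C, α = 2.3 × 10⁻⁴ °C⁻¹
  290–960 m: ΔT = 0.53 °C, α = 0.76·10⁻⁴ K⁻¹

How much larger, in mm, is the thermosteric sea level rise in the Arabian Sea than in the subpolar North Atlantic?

A Layer 1: 3.4×10⁻⁴ × 250 × 2.1 = 0.17850 m
A Layer 2: 1.9×10⁻⁴ × 0.3 × 520 = 0.02964 m
A total: 0.20814 m
B 290 × 2.3×10⁻⁴ × 0.94 = 0.062698 m
B Layer 2: 0.53 × 0.76×10⁻⁴ × 670 = 0.0269876 m
B total: 0.0896856 m
Difference: 0.20814 − 0.0896856 = 0.1184544 m

118 mm larger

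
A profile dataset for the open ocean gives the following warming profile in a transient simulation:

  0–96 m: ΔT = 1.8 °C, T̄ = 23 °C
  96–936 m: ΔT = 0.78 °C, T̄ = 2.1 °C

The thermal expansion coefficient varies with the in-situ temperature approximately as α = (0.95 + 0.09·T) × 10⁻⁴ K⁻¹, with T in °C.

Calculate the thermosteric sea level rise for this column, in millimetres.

Layer 1: α = (0.95 + 0.09×23)×10⁻⁴ = 3.02×10⁻⁴ K⁻¹
Layer 2: α = (0.95 + 0.09×2.1)×10⁻⁴ = 1.139×10⁻⁴ K⁻¹
Layer 1: 3.02×10⁻⁴ × 96 × 1.8 = 0.0521856 m
Layer 2: 840 × 0.78 × 1.139×10⁻⁴ = 0.07462728 m
Δh = 0.0521856 + 0.07462728 = 0.12681288 m ≈ 127 mm

127 mm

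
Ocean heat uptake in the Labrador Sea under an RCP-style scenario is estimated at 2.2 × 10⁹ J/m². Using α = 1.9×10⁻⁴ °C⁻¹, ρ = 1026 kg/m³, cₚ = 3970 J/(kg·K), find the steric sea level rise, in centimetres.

Δh = αQ/(ρcₚ) = 1.9×10⁻⁴ × 2.2×10⁹ / (1026 × 3970) ≈ 0.10262 m

Δh ≈ 10 cm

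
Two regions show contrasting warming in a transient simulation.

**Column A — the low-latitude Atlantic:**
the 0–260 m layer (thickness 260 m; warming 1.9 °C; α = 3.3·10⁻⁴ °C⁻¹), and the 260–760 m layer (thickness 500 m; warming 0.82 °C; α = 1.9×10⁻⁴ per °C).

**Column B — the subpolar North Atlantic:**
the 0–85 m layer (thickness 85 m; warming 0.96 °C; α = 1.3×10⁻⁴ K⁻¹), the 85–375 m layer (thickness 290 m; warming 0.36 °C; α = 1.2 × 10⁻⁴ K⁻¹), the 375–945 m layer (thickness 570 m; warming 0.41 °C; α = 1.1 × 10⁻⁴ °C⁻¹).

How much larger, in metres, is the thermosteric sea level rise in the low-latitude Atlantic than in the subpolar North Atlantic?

0.192 m

A 3.3×10⁻⁴ × 260 × 1.9 = 0.16302 m
A Layer 2: 1.9×10⁻⁴ × 0.82 × 500 = 0.07790 m
A total: 0.24092 m
B 0–85 m: 0.96 × 1.3×10⁻⁴ × 85 = 0.010608 m
B Layer 2: 290 × 0.36 × 1.2×10⁻⁴ = 0.012528 m
B Layer 3: 0.41 × 570 × 1.1×10⁻⁴ = 0.025707 m
B total: 0.048843 m
Difference: 0.24092 − 0.048843 = 0.192077 m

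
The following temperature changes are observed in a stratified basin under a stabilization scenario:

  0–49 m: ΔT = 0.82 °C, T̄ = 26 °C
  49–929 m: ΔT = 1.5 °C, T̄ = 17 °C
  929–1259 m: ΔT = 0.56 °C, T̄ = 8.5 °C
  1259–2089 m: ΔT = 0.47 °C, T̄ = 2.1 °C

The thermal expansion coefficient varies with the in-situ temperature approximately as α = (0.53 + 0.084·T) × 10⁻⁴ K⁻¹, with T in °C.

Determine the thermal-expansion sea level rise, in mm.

Δh = 320 mm

Layer 1: α = (0.53 + 0.084×26)×10⁻⁴ = 2.714×10⁻⁴ K⁻¹
Layer 2: α = (0.53 + 0.084×17)×10⁻⁴ = 1.958×10⁻⁴ K⁻¹
Layer 3: α = (0.53 + 0.084×8.5)×10⁻⁴ = 1.244×10⁻⁴ K⁻¹
Layer 4: α = (0.53 + 0.084×2.1)×10⁻⁴ = 0.7064×10⁻⁴ K⁻¹
0–49 m: 49 × 2.714×10⁻⁴ × 0.82 = 0.010904852 m
Layer 2: 1.5 × 1.958×10⁻⁴ × 880 = 0.258456 m
929–1259 m: 0.56 × 330 × 1.244×10⁻⁴ = 0.02298912 m
1259–2089 m: 830 × 0.47 × 0.7064×10⁻⁴ = 0.027556664 m
Δh = 0.010904852 + 0.258456 + 0.02298912 + 0.027556664 = 0.319906636 m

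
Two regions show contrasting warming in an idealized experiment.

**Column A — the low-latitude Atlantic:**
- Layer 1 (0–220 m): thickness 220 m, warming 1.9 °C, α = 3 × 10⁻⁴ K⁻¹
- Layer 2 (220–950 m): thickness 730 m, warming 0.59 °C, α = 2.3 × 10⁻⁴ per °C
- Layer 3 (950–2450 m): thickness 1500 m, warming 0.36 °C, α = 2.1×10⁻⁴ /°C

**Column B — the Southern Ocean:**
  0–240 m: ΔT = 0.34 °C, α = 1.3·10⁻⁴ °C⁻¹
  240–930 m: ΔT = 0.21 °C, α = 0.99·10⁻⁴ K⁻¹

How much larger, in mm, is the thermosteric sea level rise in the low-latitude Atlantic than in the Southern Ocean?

313 mm larger

A 0–220 m: 220 × 3×10⁻⁴ × 1.9 = 0.12540 m
A 220–950 m: 730 × 2.3×10⁻⁴ × 0.59 = 0.099061 m
A 2.1×10⁻⁴ × 0.36 × 1500 = 0.11340 m
A total: 0.337861 m
B 240 × 1.3×10⁻⁴ × 0.34 = 0.010608 m
B 0.21 × 690 × 0.99×10⁻⁴ = 0.0143451 m
B total: 0.0249531 m
Difference: 0.337861 − 0.0249531 = 0.3129079 m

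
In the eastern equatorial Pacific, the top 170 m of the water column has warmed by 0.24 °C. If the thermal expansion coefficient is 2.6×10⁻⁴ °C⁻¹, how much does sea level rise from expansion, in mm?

Δh = αΔT·H = 2.6×10⁻⁴ × 0.24 × 170 = 0.010608 m

Δh ≈ 11 mm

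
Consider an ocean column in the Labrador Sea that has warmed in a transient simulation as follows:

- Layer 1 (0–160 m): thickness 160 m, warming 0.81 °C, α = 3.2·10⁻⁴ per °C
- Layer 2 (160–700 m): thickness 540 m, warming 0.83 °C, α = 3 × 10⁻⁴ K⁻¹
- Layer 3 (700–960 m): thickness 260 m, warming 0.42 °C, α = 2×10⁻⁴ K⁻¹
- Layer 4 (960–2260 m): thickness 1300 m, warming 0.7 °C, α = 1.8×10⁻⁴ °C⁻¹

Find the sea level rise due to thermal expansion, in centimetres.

about 36 cm

3.2×10⁻⁴ × 0.81 × 160 = 0.041472 m
540 × 3×10⁻⁴ × 0.83 = 0.13446 m
Layer 3: 0.42 × 2×10⁻⁴ × 260 = 0.02184 m
Layer 4: 1.8×10⁻⁴ × 1300 × 0.7 = 0.16380 m
Δh = 0.041472 + 0.13446 + 0.02184 + 0.16380 = 0.361572 m ≈ 36 cm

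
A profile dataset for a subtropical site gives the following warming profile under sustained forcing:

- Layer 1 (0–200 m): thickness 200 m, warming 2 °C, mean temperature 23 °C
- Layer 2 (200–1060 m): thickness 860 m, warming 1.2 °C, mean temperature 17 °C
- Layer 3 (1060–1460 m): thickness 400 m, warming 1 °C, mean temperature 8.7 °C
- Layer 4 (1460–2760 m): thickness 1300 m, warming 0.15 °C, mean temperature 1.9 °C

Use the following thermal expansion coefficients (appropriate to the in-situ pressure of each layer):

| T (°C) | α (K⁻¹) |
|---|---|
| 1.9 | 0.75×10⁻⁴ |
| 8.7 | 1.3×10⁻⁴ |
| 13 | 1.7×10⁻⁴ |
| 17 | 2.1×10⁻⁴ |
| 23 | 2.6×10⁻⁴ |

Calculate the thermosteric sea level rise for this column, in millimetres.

Δh = 387 mm

Layer 1 at 23 °C → α = 2.6×10⁻⁴ K⁻¹
Layer 2 at 17 °C → α = 2.1×10⁻⁴ K⁻¹
Layer 3 at 8.7 °C → α = 1.3×10⁻⁴ K⁻¹
Layer 4 at 1.9 °C → α = 0.75×10⁻⁴ K⁻¹
Layer 1: 200 × 2.6×10⁻⁴ × 2 = 0.10400 m
Layer 2: 2.1×10⁻⁴ × 860 × 1.2 = 0.21672 m
1.3×10⁻⁴ × 1 × 400 = 0.05200 m
Layer 4: 0.75×10⁻⁴ × 0.15 × 1300 = 0.014625 m
Δh = 0.10400 + 0.21672 + 0.05200 + 0.014625 = 0.387345 m ≈ 387 mm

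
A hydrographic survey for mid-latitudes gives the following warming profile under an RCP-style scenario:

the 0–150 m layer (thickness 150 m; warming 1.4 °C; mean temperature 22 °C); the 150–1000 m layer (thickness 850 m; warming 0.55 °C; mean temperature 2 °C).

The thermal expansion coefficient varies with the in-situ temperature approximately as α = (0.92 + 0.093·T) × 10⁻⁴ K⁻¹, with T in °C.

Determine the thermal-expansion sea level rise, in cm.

Layer 1: α = (0.92 + 0.093×22)×10⁻⁴ = 2.966×10⁻⁴ K⁻¹
Layer 2: α = (0.92 + 0.093×2)×10⁻⁴ = 1.106×10⁻⁴ K⁻¹
1.4 × 2.966×10⁻⁴ × 150 = 0.062286 m
850 × 0.55 × 1.106×10⁻⁴ = 0.0517055 m
Δh = 0.062286 + 0.0517055 = 0.1139915 m ≈ 11.4 cm

11.4 cm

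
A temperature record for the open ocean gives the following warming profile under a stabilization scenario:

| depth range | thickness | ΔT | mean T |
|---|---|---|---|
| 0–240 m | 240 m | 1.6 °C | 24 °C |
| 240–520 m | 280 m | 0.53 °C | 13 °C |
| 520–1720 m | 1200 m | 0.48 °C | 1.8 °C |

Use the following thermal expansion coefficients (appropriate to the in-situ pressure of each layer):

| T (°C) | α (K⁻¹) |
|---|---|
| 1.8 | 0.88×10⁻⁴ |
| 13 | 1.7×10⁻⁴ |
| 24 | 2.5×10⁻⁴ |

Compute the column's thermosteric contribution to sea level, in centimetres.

17.2 cm

Layer 1 at 24 °C → α = 2.5×10⁻⁴ K⁻¹
Layer 2 at 13 °C → α = 1.7×10⁻⁴ K⁻¹
Layer 3 at 1.8 °C → α = 0.88×10⁻⁴ K⁻¹
0–240 m: 1.6 × 2.5×10⁻⁴ × 240 = 0.09600 m
240–520 m: 0.53 × 280 × 1.7×10⁻⁴ = 0.025228 m
Layer 3: 1200 × 0.48 × 0.88×10⁻⁴ = 0.050688 m
Δh = 0.09600 + 0.025228 + 0.050688 = 0.171916 m ≈ 17.2 cm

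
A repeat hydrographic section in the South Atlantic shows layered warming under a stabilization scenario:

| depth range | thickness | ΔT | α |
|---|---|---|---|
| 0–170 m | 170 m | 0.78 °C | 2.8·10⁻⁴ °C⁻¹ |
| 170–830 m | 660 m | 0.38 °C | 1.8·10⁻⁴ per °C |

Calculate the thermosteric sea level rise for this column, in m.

0.0823 m

0–170 m: 170 × 0.78 × 2.8×10⁻⁴ = 0.037128 m
170–830 m: 1.8×10⁻⁴ × 0.38 × 660 = 0.045144 m
Δh = 0.037128 + 0.045144 = 0.082272 m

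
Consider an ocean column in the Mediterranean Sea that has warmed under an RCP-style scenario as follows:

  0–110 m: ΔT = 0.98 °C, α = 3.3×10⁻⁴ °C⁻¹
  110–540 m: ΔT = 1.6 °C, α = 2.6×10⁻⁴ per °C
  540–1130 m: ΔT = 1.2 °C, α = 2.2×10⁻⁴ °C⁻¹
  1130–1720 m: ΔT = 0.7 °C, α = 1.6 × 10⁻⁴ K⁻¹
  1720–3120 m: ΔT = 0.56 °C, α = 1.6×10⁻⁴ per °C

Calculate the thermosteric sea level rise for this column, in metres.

Layer 1: 0.98 × 110 × 3.3×10⁻⁴ = 0.035574 m
110–540 m: 1.6 × 430 × 2.6×10⁻⁴ = 0.17888 m
Layer 3: 2.2×10⁻⁴ × 590 × 1.2 = 0.15576 m
Layer 4: 0.7 × 590 × 1.6×10⁻⁴ = 0.06608 m
Layer 5: 1400 × 0.56 × 1.6×10⁻⁴ = 0.12544 m
Δh = 0.035574 + 0.17888 + 0.15576 + 0.06608 + 0.12544 = 0.561734 m

Δh ≈ 0.56 m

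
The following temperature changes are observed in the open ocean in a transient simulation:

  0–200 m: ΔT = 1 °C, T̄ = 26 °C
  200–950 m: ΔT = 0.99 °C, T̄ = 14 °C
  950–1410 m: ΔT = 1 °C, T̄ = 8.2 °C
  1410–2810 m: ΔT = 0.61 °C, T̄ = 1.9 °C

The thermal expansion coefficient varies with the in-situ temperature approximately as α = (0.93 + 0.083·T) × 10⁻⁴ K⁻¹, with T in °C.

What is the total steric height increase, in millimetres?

Layer 1: α = (0.93 + 0.083×26)×10⁻⁴ = 3.088×10⁻⁴ K⁻¹
Layer 2: α = (0.93 + 0.083×14)×10⁻⁴ = 2.092×10⁻⁴ K⁻¹
Layer 3: α = (0.93 + 0.083×8.2)×10⁻⁴ = 1.6106×10⁻⁴ K⁻¹
Layer 4: α = (0.93 + 0.083×1.9)×10⁻⁴ = 1.0877×10⁻⁴ K⁻¹
0–200 m: 3.088×10⁻⁴ × 1 × 200 = 0.06176 m
200–950 m: 750 × 2.092×10⁻⁴ × 0.99 = 0.155331 m
460 × 1.6106×10⁻⁴ × 1 = 0.0740876 m
1410–2810 m: 0.61 × 1.0877×10⁻⁴ × 1400 = 0.09288958 m
Δh = 0.06176 + 0.155331 + 0.0740876 + 0.09288958 = 0.38406818 m

Δh ≈ 384 mm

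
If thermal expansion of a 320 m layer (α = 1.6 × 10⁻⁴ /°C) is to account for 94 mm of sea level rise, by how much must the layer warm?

ΔT = Δh/(αH) = 0.094 / (1.6×10⁻⁴ × 320) ≈ 1.836 °C

1.8 °C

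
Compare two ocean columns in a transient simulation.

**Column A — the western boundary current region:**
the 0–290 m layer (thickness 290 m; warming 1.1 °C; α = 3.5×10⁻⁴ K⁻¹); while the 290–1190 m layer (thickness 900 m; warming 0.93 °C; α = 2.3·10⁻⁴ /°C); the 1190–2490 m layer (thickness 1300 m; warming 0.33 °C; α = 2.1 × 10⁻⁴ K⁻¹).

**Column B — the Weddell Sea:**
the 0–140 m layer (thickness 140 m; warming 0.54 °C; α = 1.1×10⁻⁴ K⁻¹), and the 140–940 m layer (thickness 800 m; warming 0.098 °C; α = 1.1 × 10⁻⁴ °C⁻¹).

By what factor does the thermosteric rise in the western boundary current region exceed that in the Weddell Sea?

A 0–290 m: 3.5×10⁻⁴ × 290 × 1.1 = 0.11165 m
A 900 × 2.3×10⁻⁴ × 0.93 = 0.19251 m
A Layer 3: 2.1×10⁻⁴ × 1300 × 0.33 = 0.09009 m
A total: 0.39425 m
B 0–140 m: 0.54 × 140 × 1.1×10⁻⁴ = 0.008316 m
B 1.1×10⁻⁴ × 800 × 0.098 = 0.008624 m
B total: 0.01694 m
Ratio: 0.39425 / 0.01694 ≈ 23.27

≈ 23×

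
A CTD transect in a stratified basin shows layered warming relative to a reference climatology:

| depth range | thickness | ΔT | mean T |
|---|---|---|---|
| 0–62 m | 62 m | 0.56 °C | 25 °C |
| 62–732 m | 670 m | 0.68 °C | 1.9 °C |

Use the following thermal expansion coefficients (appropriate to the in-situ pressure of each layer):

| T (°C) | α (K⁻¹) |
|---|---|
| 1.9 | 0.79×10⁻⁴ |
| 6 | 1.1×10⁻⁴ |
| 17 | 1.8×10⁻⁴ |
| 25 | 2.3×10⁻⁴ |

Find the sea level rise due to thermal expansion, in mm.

Layer 1 at 25 °C → α = 2.3×10⁻⁴ K⁻¹
Layer 2 at 1.9 °C → α = 0.79×10⁻⁴ K⁻¹
Layer 1: 0.56 × 62 × 2.3×10⁻⁴ = 0.0079856 m
0.68 × 670 × 0.79×10⁻⁴ = 0.0359924 m
Δh = 0.0079856 + 0.0359924 = 0.043978 m

about 44.0 mm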